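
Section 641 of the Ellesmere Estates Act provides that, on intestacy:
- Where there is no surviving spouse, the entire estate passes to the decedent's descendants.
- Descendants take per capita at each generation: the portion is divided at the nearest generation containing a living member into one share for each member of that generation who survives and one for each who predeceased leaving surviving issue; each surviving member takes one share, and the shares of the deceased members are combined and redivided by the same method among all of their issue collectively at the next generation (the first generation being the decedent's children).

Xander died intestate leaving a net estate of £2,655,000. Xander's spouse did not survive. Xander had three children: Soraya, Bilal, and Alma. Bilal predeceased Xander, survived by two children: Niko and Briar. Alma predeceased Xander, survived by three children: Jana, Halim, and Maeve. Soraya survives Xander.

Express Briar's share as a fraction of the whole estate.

Briar receives 2/15 of the estate.

The entire £2,655,000 passes to the descendants.
That amount (£2,655,000) is divided at the children's generation into 3 shares of £885,000. Soraya takes £885,000. The 2 shares of the deceased (Bilal and Alma) are combined into a pool of £1,770,000.
That pool (£1,770,000) is divided at the grandchildren's generation equally among Niko, Briar, Jana, Halim, and Maeve: £354,000 each.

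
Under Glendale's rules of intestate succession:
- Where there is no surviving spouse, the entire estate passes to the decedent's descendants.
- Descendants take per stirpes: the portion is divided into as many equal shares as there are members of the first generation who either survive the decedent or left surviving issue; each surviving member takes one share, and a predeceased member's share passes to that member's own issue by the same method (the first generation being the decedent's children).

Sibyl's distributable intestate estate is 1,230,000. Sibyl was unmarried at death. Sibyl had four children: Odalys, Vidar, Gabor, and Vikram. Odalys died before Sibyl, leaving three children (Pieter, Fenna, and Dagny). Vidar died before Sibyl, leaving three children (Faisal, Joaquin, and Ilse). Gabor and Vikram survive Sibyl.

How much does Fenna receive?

Fenna receives 102,500.

The entire 1,230,000 passes to the descendants.
That amount (1,230,000) is divided into 4 shares of 307,500: Gabor and Vikram each take 307,500; Odalys's 307,500 share passes to Odalys's issue; Vidar's 307,500 share passes to Vidar's issue.
Odalys's share (307,500) is divided into 3 shares of 102,500: Pieter, Fenna, and Dagny each take 102,500.
Vidar's share (307,500) is divided into 3 shares of 102,500: Faisal, Joaquin, and Ilse each take 102,500.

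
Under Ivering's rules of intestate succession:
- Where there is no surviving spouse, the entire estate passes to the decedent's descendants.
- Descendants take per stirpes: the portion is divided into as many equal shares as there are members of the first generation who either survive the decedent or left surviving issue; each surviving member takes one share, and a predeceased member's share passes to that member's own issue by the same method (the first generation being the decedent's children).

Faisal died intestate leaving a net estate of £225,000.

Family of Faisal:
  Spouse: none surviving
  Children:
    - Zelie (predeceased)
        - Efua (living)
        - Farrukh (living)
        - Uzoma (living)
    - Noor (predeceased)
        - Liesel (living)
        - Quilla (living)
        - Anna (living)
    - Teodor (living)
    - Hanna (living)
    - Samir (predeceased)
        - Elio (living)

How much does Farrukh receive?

The entire £225,000 passes to the descendants.
That amount (£225,000) is divided into 5 shares of £45,000: Teodor and Hanna each take £45,000; Zelie's £45,000 share passes to Zelie's issue; Noor's £45,000 share passes to Noor's issue; Samir's £45,000 share passes to Samir's issue.
Zelie's share (£45,000) is divided into 3 shares of £15,000: Efua, Farrukh, and Uzoma each take £15,000.
Noor's share (£45,000) is divided into 3 shares of £15,000: Liesel, Quilla, and Anna each take £15,000.
Samir's share (£45,000) passes entirely to Elio.

Farrukh receives £15,000.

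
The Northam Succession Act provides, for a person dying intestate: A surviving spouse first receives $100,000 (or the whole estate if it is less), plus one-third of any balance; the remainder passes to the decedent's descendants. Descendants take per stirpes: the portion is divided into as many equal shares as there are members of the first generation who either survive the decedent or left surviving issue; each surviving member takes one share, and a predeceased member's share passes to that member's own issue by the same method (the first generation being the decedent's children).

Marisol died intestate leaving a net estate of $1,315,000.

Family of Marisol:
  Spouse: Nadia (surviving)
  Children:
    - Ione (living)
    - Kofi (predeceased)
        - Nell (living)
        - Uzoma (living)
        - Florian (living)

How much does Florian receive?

Nadia first takes $100,000, leaving a balance of $1,215,000. Nadia then takes one-third of the balance ($405,000), for a total of $505,000. The remaining $810,000 passes to the descendants.
The descendants' portion ($810,000) is divided into 2 shares of $405,000: Ione takes $405,000; Kofi's $405,000 share passes to Kofi's issue.
Kofi's share ($405,000) is divided into 3 shares of $135,000: Nell, Uzoma, and Florian each take $135,000.

Florian receives $135,000.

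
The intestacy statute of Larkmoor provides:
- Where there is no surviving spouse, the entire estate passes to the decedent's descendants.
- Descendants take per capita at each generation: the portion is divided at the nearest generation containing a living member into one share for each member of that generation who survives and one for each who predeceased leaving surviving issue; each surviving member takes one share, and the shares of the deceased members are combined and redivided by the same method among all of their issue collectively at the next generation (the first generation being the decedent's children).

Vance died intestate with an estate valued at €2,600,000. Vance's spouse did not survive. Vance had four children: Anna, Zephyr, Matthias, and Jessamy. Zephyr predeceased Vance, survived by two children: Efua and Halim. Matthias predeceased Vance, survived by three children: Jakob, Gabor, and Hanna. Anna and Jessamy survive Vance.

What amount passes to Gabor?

Gabor receives €260,000.

The entire €2,600,000 passes to the descendants.
That amount (€2,600,000) is divided at the children's generation into 4 shares of €650,000. Anna and Jessamy each take €650,000. The 2 shares of the deceased (Zephyr and Matthias) are combined into a pool of €1,300,000.
That pool (€1,300,000) is divided at the grandchildren's generation equally among Efua, Halim, Jakob, Gabor, and Hanna: €260,000 each.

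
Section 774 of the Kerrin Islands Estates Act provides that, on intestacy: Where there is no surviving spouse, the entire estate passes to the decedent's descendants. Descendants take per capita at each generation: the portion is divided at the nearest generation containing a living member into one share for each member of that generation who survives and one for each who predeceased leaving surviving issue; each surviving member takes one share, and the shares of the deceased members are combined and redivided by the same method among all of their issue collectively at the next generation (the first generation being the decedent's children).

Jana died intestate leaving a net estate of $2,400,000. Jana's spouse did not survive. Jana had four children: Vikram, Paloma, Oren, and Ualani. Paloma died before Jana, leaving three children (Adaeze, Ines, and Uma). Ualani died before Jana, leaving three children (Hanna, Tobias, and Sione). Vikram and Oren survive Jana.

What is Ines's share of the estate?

Ines receives $200,000.

The entire $2,400,000 passes to the descendants.
That amount ($2,400,000) is divided at the children's generation into 4 shares of $600,000. Vikram and Oren each take $600,000. The 2 shares of the deceased (Paloma and Ualani) are combined into a pool of $1,200,000.
That pool ($1,200,000) is divided at the grandchildren's generation equally among Adaeze, Ines, Uma, Hanna, Tobias, and Sione: $200,000 each.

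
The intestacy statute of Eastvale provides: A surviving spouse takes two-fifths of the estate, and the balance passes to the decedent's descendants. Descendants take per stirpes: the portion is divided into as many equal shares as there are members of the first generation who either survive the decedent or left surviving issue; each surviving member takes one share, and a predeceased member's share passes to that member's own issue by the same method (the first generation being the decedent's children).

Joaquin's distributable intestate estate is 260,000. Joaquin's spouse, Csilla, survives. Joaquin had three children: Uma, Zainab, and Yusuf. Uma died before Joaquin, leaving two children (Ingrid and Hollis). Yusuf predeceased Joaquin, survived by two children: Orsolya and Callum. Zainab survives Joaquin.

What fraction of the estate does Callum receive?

Callum receives 1/10 of the estate.

Csilla takes two-fifths of 260,000 = 104,000. The remaining 156,000 passes to the descendants.
The descendants' portion (156,000) is divided into 3 shares of 52,000: Zainab takes 52,000; Uma's 52,000 share passes to Uma's issue; Yusuf's 52,000 share passes to Yusuf's issue.
Uma's share (52,000) is divided into 2 shares of 26,000: Ingrid and Hollis each take 26,000.
Yusuf's share (52,000) is divided into 2 shares of 26,000: Orsolya and Callum each take 26,000.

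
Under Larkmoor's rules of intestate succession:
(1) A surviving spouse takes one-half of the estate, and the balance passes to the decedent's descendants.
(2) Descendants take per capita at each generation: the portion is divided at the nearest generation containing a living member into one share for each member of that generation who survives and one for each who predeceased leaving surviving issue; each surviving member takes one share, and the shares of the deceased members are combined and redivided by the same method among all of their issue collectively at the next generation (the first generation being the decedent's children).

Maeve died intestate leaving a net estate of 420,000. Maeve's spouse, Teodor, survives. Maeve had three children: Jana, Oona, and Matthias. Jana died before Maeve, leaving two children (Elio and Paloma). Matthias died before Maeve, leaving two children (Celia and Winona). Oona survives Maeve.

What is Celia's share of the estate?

Teodor takes one-half of 420,000 = 210,000. The remaining 210,000 passes to the descendants.
The descendants' portion (210,000) is divided at the children's generation into 3 shares of 70,000. Oona takes 70,000. The 2 shares of the deceased (Jana and Matthias) are combined into a pool of 140,000.
That pool (140,000) is divided at the grandchildren's generation equally among Elio, Paloma, Celia, and Winona: 35,000 each.

Celia receives 35,000.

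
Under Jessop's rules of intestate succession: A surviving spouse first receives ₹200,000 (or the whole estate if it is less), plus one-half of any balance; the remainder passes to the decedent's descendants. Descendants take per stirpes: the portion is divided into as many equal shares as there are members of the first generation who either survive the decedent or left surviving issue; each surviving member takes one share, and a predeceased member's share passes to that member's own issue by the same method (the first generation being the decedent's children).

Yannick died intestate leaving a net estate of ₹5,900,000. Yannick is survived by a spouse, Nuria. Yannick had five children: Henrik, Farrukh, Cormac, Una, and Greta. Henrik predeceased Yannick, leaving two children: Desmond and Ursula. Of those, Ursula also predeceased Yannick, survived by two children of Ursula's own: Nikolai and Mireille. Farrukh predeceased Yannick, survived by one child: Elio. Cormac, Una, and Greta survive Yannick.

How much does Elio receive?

Nuria first takes ₹200,000, leaving a balance of ₹5,700,000. Nuria then takes one-half of the balance (₹2,850,000), for a total of ₹3,050,000. The remaining ₹2,850,000 passes to the descendants.
The descendants' portion (₹2,850,000) is divided into 5 shares of ₹570,000: Cormac, Una, and Greta each take ₹570,000; Henrik's ₹570,000 share passes to Henrik's issue; Farrukh's ₹570,000 share passes to Farrukh's issue.
Henrik's share (₹570,000) is divided into 2 shares of ₹285,000: Desmond takes ₹285,000; Ursula's ₹285,000 share passes to Ursula's issue.
Ursula's share (₹285,000) is divided into 2 shares of ₹142,500: Nikolai and Mireille each take ₹142,500.
Farrukh's share (₹570,000) passes entirely to Elio.

Elio receives ₹570,000.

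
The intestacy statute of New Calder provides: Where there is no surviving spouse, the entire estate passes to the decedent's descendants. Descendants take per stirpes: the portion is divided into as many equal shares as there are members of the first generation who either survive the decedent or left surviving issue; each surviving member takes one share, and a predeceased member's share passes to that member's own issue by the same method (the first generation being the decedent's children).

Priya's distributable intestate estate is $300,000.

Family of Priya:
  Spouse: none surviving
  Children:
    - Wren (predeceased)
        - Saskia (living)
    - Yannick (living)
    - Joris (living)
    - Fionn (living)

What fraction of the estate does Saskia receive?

The entire $300,000 passes to the descendants.
That amount ($300,000) is divided into 4 shares of $75,000: Yannick, Joris, and Fionn each take $75,000; Wren's $75,000 share passes to Wren's issue.
Wren's share ($75,000) passes entirely to Saskia.

Saskia receives 1/4 of the estate.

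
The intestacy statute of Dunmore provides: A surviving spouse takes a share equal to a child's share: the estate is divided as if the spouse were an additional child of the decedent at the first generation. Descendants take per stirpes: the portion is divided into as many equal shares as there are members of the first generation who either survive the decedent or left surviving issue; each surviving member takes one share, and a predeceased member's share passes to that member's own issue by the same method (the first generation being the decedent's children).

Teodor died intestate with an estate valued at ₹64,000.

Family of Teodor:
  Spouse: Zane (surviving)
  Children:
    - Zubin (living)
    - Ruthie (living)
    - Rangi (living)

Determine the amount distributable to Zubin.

The spouse counts as an additional share at the children's level, so there are 4 primary shares of ₹16,000. Zane takes one such share (₹16,000).
The children's combined portion (₹48,000) is divided into 3 shares of ₹16,000: Zubin, Ruthie, and Rangi each take ₹16,000.

Zubin receives ₹16,000.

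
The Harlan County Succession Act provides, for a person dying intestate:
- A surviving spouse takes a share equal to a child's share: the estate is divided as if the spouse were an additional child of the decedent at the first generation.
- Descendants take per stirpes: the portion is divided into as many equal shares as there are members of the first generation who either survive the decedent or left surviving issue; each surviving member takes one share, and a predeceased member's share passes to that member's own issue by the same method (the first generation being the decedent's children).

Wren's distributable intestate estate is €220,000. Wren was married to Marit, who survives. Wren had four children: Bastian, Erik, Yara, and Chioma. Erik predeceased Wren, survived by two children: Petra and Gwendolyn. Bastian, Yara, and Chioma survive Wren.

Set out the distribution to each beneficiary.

Marit: €44,000; Bastian: €44,000; Petra: €22,000; Gwendolyn: €22,000; Yara: €44,000; Chioma: €44,000

The spouse counts as an additional share at the children's level, so there are 5 primary shares of €44,000. Marit takes one such share (€44,000).
The children's combined portion (€176,000) is divided into 4 shares of €44,000: Bastian, Yara, and Chioma each take €44,000; Erik's €44,000 share passes to Erik's issue.
Erik's share (€44,000) is divided into 2 shares of €22,000: Petra and Gwendolyn each take €22,000.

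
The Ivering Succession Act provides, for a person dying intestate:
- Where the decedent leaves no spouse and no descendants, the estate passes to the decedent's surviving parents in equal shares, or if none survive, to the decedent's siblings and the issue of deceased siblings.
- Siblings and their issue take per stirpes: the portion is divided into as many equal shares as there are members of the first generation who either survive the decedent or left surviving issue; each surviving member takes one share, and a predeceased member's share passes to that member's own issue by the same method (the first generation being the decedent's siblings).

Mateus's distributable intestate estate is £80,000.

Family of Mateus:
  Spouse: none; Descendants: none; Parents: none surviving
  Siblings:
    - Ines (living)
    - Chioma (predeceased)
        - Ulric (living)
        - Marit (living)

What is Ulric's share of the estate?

Ulric receives £20,000.

The entire £80,000 passes to the siblings and their issue.
That amount (£80,000) is divided into 2 shares of £40,000: Ines takes £40,000; Chioma's £40,000 share passes to Chioma's issue.
Chioma's share (£40,000) is divided into 2 shares of £20,000: Ulric and Marit each take £20,000.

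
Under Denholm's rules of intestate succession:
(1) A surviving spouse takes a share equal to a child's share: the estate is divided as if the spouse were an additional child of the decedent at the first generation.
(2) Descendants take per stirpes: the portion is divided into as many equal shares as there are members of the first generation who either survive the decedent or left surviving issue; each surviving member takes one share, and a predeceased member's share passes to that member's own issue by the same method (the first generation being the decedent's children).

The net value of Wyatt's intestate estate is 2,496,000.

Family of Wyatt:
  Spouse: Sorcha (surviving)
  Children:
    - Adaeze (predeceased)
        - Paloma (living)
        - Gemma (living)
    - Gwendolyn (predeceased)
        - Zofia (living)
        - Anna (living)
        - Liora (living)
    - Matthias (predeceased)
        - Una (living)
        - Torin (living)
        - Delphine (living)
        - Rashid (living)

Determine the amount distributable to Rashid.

The spouse counts as an additional share at the children's level, so there are 4 primary shares of 624,000. Sorcha takes one such share (624,000).
The children's combined portion (1,872,000) is divided into 3 shares of 624,000: Adaeze's 624,000 share passes to Adaeze's issue; Gwendolyn's 624,000 share passes to Gwendolyn's issue; Matthias's 624,000 share passes to Matthias's issue.
Adaeze's share (624,000) is divided into 2 shares of 312,000: Paloma and Gemma each take 312,000.
Gwendolyn's share (624,000) is divided into 3 shares of 208,000: Zofia, Anna, and Liora each take 208,000.
Matthias's share (624,000) is divided into 4 shares of 156,000: Una, Torin, Delphine, and Rashid each take 156,000.

Rashid receives 156,000.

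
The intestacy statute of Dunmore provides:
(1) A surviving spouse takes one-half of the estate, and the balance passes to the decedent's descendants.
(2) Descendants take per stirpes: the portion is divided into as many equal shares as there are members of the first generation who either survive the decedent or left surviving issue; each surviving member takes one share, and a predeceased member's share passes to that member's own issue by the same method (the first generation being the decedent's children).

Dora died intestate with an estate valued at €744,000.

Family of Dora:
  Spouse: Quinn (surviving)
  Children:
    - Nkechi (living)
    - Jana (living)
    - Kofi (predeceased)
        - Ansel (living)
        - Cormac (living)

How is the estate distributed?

Quinn: €372,000; Nkechi: €124,000; Jana: €124,000; Ansel: €62,000; Cormac: €62,000

Quinn takes one-half of €744,000 = €372,000. The remaining €372,000 passes to the descendants.
The descendants' portion (€372,000) is divided into 3 shares of €124,000: Nkechi and Jana each take €124,000; Kofi's €124,000 share passes to Kofi's issue.
Kofi's share (€124,000) is divided into 2 shares of €62,000: Ansel and Cormac each take €62,000.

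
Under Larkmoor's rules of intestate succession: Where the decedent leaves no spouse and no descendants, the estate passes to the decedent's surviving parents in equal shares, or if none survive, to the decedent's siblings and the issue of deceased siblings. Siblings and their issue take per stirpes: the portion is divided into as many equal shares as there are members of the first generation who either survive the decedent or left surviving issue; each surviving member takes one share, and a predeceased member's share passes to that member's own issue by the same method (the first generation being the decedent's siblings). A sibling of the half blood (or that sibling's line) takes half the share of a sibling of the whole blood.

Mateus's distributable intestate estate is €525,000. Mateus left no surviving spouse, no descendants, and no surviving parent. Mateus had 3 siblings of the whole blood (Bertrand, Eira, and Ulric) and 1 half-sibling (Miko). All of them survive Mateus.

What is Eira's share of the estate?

Eira receives €150,000.

The entire €525,000 passes to the siblings and their issue.
Counting each half-blood sibling's line as half a unit, there are 7/2 units in €525,000, so one unit is €150,000. Whole-blood lines (Bertrand, Eira, and Ulric) take €150,000 each; half-blood lines (Miko) take €75,000 each.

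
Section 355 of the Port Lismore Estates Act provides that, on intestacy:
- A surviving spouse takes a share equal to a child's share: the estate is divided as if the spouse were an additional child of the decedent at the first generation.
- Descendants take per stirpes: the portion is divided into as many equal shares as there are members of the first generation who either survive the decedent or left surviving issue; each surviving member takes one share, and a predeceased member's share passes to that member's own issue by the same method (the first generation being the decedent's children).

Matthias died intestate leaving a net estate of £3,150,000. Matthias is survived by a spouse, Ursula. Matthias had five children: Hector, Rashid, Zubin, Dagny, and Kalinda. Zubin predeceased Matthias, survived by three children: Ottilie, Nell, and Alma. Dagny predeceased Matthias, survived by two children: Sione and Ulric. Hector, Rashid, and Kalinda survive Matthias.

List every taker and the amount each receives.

The spouse counts as an additional share at the children's level, so there are 6 primary shares of £525,000. Ursula takes one such share (£525,000).
The children's combined portion (£2,625,000) is divided into 5 shares of £525,000: Hector, Rashid, and Kalinda each take £525,000; Zubin's £525,000 share passes to Zubin's issue; Dagny's £525,000 share passes to Dagny's issue.
Zubin's share (£525,000) is divided into 3 shares of £175,000: Ottilie, Nell, and Alma each take £175,000.
Dagny's share (£525,000) is divided into 2 shares of £262,500: Sione and Ulric each take £262,500.

Ursula: £525,000; Hector: £525,000; Rashid: £525,000; Ottilie: £175,000; Nell: £175,000; Alma: £175,000; Sione: £262,500; Ulric: £262,500; Kalinda: £525,000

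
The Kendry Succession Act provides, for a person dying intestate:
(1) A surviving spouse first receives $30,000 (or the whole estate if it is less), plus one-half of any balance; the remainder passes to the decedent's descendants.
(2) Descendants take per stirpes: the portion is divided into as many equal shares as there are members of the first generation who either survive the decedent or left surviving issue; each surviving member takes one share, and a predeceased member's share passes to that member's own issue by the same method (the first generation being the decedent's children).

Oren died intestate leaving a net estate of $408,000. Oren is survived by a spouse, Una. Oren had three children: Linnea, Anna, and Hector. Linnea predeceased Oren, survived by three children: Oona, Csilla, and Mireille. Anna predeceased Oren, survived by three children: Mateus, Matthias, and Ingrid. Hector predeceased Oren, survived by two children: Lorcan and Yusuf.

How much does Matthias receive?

Matthias receives $21,000.

Una first takes $30,000, leaving a balance of $378,000. Una then takes one-half of the balance ($189,000), for a total of $219,000. The remaining $189,000 passes to the descendants.
The descendants' portion ($189,000) is divided into 3 shares of $63,000: Linnea's $63,000 share passes to Linnea's issue; Anna's $63,000 share passes to Anna's issue; Hector's $63,000 share passes to Hector's issue.
Linnea's share ($63,000) is divided into 3 shares of $21,000: Oona, Csilla, and Mireille each take $21,000.
Anna's share ($63,000) is divided into 3 shares of $21,000: Mateus, Matthias, and Ingrid each take $21,000.
Hector's share ($63,000) is divided into 2 shares of $31,500: Lorcan and Yusuf each take $31,500.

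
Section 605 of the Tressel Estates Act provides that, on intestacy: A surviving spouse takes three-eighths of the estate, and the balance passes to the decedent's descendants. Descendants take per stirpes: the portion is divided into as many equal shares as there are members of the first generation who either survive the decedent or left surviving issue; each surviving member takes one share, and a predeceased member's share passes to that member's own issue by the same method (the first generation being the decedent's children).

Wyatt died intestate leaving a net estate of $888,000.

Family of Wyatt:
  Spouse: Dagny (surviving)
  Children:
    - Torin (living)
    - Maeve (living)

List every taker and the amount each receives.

Dagny takes three-eighths of $888,000 = $333,000. The remaining $555,000 passes to the descendants.
The descendants' portion ($555,000) is divided into 2 shares of $277,500: Torin and Maeve each take $277,500.

Dagny: $333,000; Torin: $277,500; Maeve: $277,500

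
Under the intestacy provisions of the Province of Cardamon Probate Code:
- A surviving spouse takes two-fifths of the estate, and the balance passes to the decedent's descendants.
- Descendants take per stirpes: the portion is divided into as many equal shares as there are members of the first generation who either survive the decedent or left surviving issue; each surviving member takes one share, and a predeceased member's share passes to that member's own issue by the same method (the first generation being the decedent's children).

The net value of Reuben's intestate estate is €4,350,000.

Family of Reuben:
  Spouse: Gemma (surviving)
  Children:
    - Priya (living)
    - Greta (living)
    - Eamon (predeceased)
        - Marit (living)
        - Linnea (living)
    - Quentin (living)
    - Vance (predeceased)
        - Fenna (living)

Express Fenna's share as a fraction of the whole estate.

Fenna receives 3/25 of the estate.

Gemma takes two-fifths of €4,350,000 = €1,740,000. The remaining €2,610,000 passes to the descendants.
The descendants' portion (€2,610,000) is divided into 5 shares of €522,000: Priya, Greta, and Quentin each take €522,000; Eamon's €522,000 share passes to Eamon's issue; Vance's €522,000 share passes to Vance's issue.
Eamon's share (€522,000) is divided into 2 shares of €261,000: Marit and Linnea each take €261,000.
Vance's share (€522,000) passes entirely to Fenna.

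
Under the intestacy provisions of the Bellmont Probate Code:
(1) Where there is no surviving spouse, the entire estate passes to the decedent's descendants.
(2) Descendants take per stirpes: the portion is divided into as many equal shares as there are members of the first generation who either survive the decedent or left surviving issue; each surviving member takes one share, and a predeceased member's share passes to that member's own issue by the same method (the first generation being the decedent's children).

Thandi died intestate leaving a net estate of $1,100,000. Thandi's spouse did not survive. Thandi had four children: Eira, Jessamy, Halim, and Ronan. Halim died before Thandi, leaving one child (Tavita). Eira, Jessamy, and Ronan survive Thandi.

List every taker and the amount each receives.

The entire $1,100,000 passes to the descendants.
That amount ($1,100,000) is divided into 4 shares of $275,000: Eira, Jessamy, and Ronan each take $275,000; Halim's $275,000 share passes to Halim's issue.
Halim's share ($275,000) passes entirely to Tavita.

Eira: $275,000; Jessamy: $275,000; Tavita: $275,000; Ronan: $275,000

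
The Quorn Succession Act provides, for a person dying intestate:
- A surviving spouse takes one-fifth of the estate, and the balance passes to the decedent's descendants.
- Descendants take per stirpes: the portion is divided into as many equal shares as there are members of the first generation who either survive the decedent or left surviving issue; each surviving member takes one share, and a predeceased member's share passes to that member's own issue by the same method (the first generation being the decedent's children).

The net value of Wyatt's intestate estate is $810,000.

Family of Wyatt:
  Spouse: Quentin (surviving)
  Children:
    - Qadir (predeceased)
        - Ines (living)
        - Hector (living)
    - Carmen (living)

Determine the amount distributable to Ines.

Quentin takes one-fifth of $810,000 = $162,000. The remaining $648,000 passes to the descendants.
The descendants' portion ($648,000) is divided into 2 shares of $324,000: Carmen takes $324,000; Qadir's $324,000 share passes to Qadir's issue.
Qadir's share ($324,000) is divided into 2 shares of $162,000: Ines and Hector each take $162,000.

Ines receives $162,000.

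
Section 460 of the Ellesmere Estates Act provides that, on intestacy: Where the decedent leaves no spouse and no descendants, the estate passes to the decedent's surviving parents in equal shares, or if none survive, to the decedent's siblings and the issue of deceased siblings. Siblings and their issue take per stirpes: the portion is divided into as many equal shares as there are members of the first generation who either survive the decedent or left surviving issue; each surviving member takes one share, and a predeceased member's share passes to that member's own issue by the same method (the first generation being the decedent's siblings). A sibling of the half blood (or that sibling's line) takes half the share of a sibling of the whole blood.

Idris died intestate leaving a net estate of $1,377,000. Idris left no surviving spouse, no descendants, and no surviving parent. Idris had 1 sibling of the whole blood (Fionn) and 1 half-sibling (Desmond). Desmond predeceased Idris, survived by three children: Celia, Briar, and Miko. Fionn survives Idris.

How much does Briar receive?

Briar receives $153,000.

The entire $1,377,000 passes to the siblings and their issue.
Counting each half-blood sibling's line as half a unit, there are 3/2 units in $1,377,000, so one unit is $918,000. Whole-blood lines (Fionn) take $918,000 each; half-blood lines (Desmond) take $459,000 each.
Desmond's share ($459,000) is divided into 3 shares of $153,000: Celia, Briar, and Miko each take $153,000.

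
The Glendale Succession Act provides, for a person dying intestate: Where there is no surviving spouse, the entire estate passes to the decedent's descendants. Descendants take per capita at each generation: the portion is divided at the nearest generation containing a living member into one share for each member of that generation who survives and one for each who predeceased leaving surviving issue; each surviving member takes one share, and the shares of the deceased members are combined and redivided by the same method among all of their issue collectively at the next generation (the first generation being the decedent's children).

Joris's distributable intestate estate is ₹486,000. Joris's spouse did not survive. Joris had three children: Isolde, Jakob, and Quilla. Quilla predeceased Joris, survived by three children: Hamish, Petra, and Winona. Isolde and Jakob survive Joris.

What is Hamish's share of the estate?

The entire ₹486,000 passes to the descendants.
That amount (₹486,000) is divided at the children's generation into 3 shares of ₹162,000. Isolde and Jakob each take ₹162,000. The remaining share for the deceased Quilla (₹162,000) is carried to the next generation.
That pool (₹162,000) is divided at the grandchildren's generation equally among Hamish, Petra, and Winona: ₹54,000 each.

Hamish receives ₹54,000.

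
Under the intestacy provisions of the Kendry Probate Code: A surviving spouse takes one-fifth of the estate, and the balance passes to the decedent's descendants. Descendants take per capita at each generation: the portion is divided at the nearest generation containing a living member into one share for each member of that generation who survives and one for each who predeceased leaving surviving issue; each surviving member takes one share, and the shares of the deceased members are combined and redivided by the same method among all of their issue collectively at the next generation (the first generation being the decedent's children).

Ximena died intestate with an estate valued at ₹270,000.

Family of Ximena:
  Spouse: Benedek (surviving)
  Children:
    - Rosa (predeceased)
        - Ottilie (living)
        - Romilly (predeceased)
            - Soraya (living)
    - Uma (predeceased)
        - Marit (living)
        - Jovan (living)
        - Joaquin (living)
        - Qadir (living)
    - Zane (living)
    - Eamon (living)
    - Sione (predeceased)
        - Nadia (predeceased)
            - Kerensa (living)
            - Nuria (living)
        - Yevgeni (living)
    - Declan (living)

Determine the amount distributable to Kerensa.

Kerensa receives ₹9,000.

Benedek takes one-fifth of ₹270,000 = ₹54,000. The remaining ₹216,000 passes to the descendants.
The descendants' portion (₹216,000) is divided at the children's generation into 6 shares of ₹36,000. Zane, Eamon, and Declan each take ₹36,000. The 3 shares of the deceased (Rosa, Uma, and Sione) are combined into a pool of ₹108,000.
That pool (₹108,000) is divided at the grandchildren's generation into 8 shares of ₹13,500. Ottilie, Marit, Jovan, Joaquin, Qadir, and Yevgeni each take ₹13,500. The 2 shares of the deceased (Romilly and Nadia) are combined into a pool of ₹27,000.
That pool (₹27,000) is divided at the great-grandchildren's generation equally among Soraya, Kerensa, and Nuria: ₹9,000 each.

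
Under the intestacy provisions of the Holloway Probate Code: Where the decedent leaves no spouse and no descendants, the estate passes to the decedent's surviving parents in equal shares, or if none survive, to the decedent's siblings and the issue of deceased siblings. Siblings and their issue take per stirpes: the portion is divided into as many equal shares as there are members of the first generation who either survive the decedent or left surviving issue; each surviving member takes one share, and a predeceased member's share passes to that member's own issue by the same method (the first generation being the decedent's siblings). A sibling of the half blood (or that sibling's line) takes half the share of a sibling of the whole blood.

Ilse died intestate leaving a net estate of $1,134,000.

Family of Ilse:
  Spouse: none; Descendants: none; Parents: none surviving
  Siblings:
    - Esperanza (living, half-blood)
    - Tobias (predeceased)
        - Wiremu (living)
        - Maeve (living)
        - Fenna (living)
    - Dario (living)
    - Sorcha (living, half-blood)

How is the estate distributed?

Esperanza: $189,000; Wiremu: $126,000; Maeve: $126,000; Fenna: $126,000; Dario: $378,000; Sorcha: $189,000

The entire $1,134,000 passes to the siblings and their issue.
Counting each half-blood sibling's line as half a unit, there are 3 units in $1,134,000, so one unit is $378,000. Whole-blood lines (Tobias and Dario) take $378,000 each; half-blood lines (Esperanza and Sorcha) take $189,000 each.
Tobias's share ($378,000) is divided into 3 shares of $126,000: Wiremu, Maeve, and Fenna each take $126,000.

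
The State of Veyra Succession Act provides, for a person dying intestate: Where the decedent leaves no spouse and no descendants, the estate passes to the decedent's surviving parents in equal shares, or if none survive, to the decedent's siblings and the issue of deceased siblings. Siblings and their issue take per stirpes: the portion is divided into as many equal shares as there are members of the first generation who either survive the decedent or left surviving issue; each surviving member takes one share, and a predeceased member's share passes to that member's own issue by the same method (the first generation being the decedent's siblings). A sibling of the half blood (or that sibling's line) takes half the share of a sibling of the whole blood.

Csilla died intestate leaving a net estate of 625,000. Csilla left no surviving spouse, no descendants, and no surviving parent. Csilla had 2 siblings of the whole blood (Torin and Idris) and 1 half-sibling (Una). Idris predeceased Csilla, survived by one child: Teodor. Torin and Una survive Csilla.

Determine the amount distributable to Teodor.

The entire 625,000 passes to the siblings and their issue.
Counting each half-blood sibling's line as half a unit, there are 5/2 units in 625,000, so one unit is 250,000. Whole-blood lines (Torin and Idris) take 250,000 each; half-blood lines (Una) take 125,000 each.
Idris's share (250,000) passes entirely to Teodor.

Teodor receives 250,000.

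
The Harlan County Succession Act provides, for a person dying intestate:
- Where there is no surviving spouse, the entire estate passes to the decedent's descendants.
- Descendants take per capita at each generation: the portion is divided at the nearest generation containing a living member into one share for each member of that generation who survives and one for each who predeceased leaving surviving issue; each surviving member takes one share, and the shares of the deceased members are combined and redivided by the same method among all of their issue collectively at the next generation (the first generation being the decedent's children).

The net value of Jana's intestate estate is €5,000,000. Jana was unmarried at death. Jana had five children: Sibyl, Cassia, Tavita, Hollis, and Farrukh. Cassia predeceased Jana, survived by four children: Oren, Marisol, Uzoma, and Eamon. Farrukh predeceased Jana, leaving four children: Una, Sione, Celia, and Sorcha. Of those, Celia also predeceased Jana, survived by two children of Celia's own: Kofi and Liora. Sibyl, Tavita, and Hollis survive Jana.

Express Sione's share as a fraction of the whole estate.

The entire €5,000,000 passes to the descendants.
That amount (€5,000,000) is divided at the children's generation into 5 shares of €1,000,000. Sibyl, Tavita, and Hollis each take €1,000,000. The 2 shares of the deceased (Cassia and Farrukh) are combined into a pool of €2,000,000.
That pool (€2,000,000) is divided at the grandchildren's generation into 8 shares of €250,000. Oren, Marisol, Uzoma, Eamon, Una, Sione, and Sorcha each take €250,000. The remaining share for the deceased Celia (€250,000) is carried to the next generation.
That pool (€250,000) is divided at the great-grandchildren's generation equally among Kofi and Liora: €125,000 each.

Sione receives 1/20 of the estate.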